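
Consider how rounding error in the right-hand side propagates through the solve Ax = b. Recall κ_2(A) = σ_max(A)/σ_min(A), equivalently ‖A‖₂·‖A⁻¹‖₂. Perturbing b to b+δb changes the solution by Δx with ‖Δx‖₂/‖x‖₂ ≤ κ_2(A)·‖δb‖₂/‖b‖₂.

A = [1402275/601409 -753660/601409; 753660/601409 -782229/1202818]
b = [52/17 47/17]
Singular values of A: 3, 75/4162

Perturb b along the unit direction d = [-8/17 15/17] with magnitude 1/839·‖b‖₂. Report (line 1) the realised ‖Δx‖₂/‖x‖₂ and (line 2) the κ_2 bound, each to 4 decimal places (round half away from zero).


σ_max = 3, σ_min = 75/4162
κ_2(A) = 3 / (75/4162) = 166.4800
κ_2(A)·‖δb‖/‖b‖ = 0.1984
solve Ax = b  →  x = [27.2910 48.3373]
2-norm of b is 4.1231; of x, 55.5093
re-solving with b+δb shifts x by Δx of norm 0.2727
relative error = 0.0049
realised/bound (from unrounded values) ≈ 0.0248

0.0049
0.1984


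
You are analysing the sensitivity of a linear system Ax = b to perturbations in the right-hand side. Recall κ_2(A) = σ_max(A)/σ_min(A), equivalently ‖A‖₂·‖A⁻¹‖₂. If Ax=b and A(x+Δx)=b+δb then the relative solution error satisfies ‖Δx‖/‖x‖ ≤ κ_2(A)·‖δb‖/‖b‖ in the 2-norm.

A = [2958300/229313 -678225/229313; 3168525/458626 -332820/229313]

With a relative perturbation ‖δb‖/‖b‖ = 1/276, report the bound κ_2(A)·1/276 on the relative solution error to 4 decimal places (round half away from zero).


M = AᵀA = [155867495625/727812484 -8767014750/181953121; -8767014750/181953121 1974942225/181953121]. tr(M)=97422525/432964, det(M)=1265625/432964
char-poly roots: 225 and 5625/432964
κ_2(A) = √(λ_max/λ_min) = √(225 / (5625/432964)) = 131.6000
κ_2(A)·‖δb‖/‖b‖ = 0.4768

0.4768


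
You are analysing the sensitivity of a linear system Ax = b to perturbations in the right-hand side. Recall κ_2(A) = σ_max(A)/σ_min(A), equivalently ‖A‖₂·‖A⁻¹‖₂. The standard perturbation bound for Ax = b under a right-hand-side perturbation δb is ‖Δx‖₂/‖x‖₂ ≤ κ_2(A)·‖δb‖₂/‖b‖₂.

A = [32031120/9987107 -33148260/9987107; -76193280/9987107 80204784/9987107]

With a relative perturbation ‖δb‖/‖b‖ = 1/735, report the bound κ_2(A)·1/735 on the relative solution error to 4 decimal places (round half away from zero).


0.4505

form AᵀA = [40422535891200/590191161121 -42442848866880/590191161121; -42442848866880/590191161121 44565766375824/590191161121] with trace 101056245264/701773081 and determinant 132710400/701773081
char-poly roots: 144 and 921600/701773081
κ_2(A) = √(λ_max/λ_min) = √(144 / (921600/701773081)) = 331.1375
worst-case relative error ≤ 331.1375 × 1/735 = 0.4505


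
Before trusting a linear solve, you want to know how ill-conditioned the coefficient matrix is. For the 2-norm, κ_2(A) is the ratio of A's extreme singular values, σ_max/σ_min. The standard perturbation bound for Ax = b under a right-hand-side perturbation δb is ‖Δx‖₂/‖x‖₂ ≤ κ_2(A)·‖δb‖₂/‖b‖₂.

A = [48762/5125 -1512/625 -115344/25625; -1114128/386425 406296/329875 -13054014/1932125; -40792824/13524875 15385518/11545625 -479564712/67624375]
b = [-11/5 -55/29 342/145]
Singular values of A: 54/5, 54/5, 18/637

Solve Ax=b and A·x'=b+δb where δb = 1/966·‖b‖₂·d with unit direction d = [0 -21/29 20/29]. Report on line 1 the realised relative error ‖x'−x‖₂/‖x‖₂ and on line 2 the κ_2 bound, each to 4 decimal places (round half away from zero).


0.0013
0.3957

σ_max = 54/5, σ_min = 18/637
κ = σ_max/σ_min = (54/5)/(18/637) = 382.2000
bound on ‖Δx‖/‖x‖: κ·ε = 382.2000·1/966 = 0.3957
solve Ax = b  →  x = [28.8079 101.9719 6.5767]
2-norm of b is 3.7417; of x, 106.1669
δb = ε·‖b‖·d = [0.0000 -0.0028 0.0027]; solving A·Δx = δb gives ‖Δx‖ = 0.1371
relative error = 0.0013
realised/bound (from unrounded values) ≈ 0.0033


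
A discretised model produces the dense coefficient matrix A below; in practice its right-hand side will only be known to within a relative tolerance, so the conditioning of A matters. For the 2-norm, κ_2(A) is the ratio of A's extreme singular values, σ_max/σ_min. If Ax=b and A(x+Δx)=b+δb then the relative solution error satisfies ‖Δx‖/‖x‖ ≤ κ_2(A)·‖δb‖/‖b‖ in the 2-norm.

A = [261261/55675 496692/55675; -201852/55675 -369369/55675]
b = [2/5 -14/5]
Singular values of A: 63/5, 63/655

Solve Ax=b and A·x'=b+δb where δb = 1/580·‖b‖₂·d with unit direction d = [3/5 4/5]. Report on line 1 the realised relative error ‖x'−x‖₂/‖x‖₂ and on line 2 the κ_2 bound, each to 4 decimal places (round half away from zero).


from the listed singular values, σ₁ = 63/5, σ_n = 63/655
condition number: (63/5) ÷ (63/655) = 131.0000
κ_2(A)·‖δb‖/‖b‖ = 0.2259
solve Ax = b  →  x = [18.4220 -9.6452]
‖b‖₂ = 2.8284 and ‖x‖₂ = 20.7943
with δb = [0.0029 0.0039], A·Δx = δb → ‖Δx‖ = 0.0507
dividing the unrounded norms, ‖Δx‖/‖x‖ = 0.0024
realised/bound (from unrounded values) ≈ 0.0108

0.0024
0.2259


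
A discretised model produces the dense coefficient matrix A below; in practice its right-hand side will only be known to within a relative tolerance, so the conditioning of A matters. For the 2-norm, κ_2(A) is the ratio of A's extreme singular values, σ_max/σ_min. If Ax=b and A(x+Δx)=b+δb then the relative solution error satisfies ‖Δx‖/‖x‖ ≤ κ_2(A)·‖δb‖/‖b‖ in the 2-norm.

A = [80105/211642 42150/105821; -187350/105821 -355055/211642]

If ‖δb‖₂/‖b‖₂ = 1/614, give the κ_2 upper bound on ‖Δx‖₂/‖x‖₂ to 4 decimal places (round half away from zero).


0.1450

form AᵀA = [87339025/26646244 20790000/6661561; 20790000/6661561 79221025/26646244] with trace 99025/15842 and determinant 625/126736
solving λ² − 99025/15842·λ + 625/126736 = 0 gives λ = 25/4, 25/31684
κ = σ_max/σ_min = (5/2)/(5/178) = 89.0000
κ_2(A)·‖δb‖/‖b‖ = 0.1450


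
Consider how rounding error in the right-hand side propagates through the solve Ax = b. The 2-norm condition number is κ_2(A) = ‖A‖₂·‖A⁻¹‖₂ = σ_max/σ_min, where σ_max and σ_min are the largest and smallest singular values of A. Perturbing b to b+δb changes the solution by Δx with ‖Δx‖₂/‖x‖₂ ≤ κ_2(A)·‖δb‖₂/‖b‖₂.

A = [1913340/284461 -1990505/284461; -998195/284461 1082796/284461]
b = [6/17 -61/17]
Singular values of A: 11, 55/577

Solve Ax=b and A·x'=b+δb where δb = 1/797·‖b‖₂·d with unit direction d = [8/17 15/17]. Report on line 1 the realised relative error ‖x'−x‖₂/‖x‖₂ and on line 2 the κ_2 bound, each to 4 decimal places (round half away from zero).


0.0015
0.1448

largest singular value 11, smallest 55/577
κ_2(A) = 11 / (55/577) = 115.4000
perturbation bound = 115.4000·1/797 = 0.1448
solve Ax = b  →  x = [-22.6652 -21.8370]
‖b‖₂ = 3.6056 and ‖x‖₂ = 31.4733
re-solving with b+δb shifts x by Δx of norm 0.0475
relative error = 0.0015
realised/bound (from unrounded values) ≈ 0.0104


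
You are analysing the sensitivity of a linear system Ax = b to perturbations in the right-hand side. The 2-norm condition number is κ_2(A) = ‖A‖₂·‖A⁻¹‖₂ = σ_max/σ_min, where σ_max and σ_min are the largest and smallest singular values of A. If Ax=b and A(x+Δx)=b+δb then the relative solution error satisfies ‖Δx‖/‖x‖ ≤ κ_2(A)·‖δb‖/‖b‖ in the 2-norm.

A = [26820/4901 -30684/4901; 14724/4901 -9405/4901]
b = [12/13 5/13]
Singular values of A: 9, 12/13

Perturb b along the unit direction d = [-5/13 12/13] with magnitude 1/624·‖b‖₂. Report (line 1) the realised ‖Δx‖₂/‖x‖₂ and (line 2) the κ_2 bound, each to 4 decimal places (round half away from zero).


largest singular value 9, smallest 12/13
κ = σ_max/σ_min = 9/(12/13) = 9.7500
worst-case relative error ≤ 9.7500 × 1/624 = 0.0156
solve Ax = b  →  x = [0.0766 -0.0805]
‖b‖₂ = 1.0000 and ‖x‖₂ = 0.1111
with δb = [-0.0006 0.0015], A·Δx = δb → ‖Δx‖ = 0.0017
relative error = 0.0156
realised/bound = 1 exactly: the bound is attained for this b and d

0.0156
0.0156


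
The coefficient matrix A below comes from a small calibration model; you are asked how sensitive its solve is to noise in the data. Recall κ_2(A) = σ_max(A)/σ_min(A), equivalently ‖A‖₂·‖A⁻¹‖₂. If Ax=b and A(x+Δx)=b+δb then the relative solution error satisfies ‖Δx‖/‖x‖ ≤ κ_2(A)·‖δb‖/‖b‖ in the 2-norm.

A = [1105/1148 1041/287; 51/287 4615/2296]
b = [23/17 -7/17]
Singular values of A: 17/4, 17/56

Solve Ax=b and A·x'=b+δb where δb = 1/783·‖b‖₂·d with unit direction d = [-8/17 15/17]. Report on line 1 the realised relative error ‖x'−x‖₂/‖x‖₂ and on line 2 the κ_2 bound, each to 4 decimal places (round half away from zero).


0.0018
0.0179

σ_max = 17/4, σ_min = 17/56
κ_2(A) = (17/4) / (17/56) = 14.0000
κ_2(A)·‖δb‖/‖b‖ = 0.0179
solve Ax = b  →  x = [3.2654 -0.4935]
2-norm of b is 1.4142; of x, 3.3025
Δx = A⁻¹·δb where δb = 1/783·1.4142·d; ‖Δx‖ = 0.0059
dividing the unrounded norms, ‖Δx‖/‖x‖ = 0.0018
realised/bound (from unrounded values) ≈ 0.1008


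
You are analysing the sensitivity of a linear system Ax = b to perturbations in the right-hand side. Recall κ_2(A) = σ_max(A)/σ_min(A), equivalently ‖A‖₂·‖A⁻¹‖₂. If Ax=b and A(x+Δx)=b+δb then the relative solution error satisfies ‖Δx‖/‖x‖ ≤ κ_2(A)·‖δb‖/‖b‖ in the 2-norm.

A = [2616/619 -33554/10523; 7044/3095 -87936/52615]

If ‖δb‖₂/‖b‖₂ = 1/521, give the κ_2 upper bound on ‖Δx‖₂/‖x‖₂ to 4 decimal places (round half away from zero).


M = AᵀA = [220704336/9579025 -165520752/9579025; -165520752/9579025 124150564/9579025]. tr(M)=13794196/383161, det(M)=14400/383161
λ_max, λ_min = (13794196/383161 ± √190257773212816/146812351921)/2 = 36, 400/383161
σ_max=√36=6, σ_min=√(400/383161)=(20/619) → κ = 185.7000
perturbation bound = 185.7000·1/521 = 0.3564

0.3564


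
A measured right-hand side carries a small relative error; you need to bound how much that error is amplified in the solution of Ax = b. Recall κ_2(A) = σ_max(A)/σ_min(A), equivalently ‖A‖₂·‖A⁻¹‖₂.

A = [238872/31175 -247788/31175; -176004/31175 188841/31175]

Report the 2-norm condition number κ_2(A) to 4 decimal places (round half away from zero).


123.6250

form AᵀA = [3521489616/38875225 -739411092/7775045; -739411092/7775045 3882392649/38875225] with trace 1760733/9245 and determinant 2742336/1155625
solving λ² − 1760733/9245·λ + 2742336/1155625 = 0 gives λ = 4761/25, 576/46225
κ = σ_max/σ_min = (69/5)/(24/215) = 123.6250


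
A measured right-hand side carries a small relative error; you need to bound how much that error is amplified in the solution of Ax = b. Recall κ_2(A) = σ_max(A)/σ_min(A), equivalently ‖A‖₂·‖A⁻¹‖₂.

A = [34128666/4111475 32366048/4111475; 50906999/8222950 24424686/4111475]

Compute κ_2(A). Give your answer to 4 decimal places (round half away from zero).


354.4375

M = AᵀA = [10000808164061/93264698900 95244346197/932646989; 95244346197/932646989 2267760481844/23316174725]. tr(M)=657650003153/3216024100, det(M)=6690585616/20100150625
solving λ² − 657650003153/3216024100·λ + 6690585616/20100150625 = 0 gives λ = 20449/100, 1308736/804006025
κ = σ_max/σ_min = (143/10)/(1144/28355) = 354.4375


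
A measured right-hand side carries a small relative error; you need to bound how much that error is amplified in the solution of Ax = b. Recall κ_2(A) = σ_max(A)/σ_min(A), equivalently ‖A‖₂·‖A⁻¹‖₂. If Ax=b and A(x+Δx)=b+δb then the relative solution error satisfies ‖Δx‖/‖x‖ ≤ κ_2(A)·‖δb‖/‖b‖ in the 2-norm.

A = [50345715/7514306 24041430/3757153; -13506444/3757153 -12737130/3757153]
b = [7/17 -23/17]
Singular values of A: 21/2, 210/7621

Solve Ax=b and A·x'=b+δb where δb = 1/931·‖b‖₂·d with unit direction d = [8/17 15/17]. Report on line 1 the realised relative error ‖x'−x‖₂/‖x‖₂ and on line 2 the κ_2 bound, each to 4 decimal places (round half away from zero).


0.0015
0.4093

σ_max = 21/2, σ_min = 210/7621
condition number: (21/2) ÷ (210/7621) = 381.0500
worst-case relative error ≤ 381.0500 × 1/931 = 0.4093
solve Ax = b  →  x = [25.0969 -26.2136]
2-norm of b is 1.4142; of x, 36.2906
Δx = A⁻¹·δb where δb = 1/931·1.4142·d; ‖Δx‖ = 0.0551
relative error = 0.0015
realised/bound (from unrounded values) ≈ 0.0037


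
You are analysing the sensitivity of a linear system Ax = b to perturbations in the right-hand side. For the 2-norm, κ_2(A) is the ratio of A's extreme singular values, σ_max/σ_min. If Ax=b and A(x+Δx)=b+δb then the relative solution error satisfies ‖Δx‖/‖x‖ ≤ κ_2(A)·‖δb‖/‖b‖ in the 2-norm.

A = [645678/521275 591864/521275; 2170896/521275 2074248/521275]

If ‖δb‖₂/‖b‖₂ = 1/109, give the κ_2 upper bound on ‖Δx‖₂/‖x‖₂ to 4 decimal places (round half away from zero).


AᵀA = [8207503236/434764201 7816208400/434764201; 7816208400/434764201 7444492416/434764201]; tr = 18611172/516961, det = 20736/516961
solving λ² − 18611172/516961·λ + 20736/516961 = 0 gives λ = 36, 576/516961
so κ_2 = √(36 / (576/516961)) = 179.7500
bound on ‖Δx‖/‖x‖: κ·ε = 179.7500·1/109 = 1.6491

1.6491


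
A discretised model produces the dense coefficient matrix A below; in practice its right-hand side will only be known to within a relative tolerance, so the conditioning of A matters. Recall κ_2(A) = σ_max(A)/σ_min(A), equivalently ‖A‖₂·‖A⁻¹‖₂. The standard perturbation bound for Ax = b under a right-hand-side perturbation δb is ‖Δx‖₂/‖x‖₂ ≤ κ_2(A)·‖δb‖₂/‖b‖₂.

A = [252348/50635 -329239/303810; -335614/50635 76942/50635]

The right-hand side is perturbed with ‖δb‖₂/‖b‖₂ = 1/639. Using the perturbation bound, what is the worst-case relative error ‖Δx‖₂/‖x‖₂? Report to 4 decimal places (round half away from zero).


0.2899

M = AᵀA = [7052650804/102556129 -1586797850/102556129; -1586797850/102556129 12860835529/3692020644]. tr(M)=158689033/2196324, det(M)=83521/549081
eigenvalues of AᵀA: λ = (tr ± √(tr²−4·det))/2 = 289/4, 1156/549081
κ = σ_max/σ_min = (17/2)/(34/741) = 185.2500
κ_2(A)·‖δb‖/‖b‖ = 0.2899


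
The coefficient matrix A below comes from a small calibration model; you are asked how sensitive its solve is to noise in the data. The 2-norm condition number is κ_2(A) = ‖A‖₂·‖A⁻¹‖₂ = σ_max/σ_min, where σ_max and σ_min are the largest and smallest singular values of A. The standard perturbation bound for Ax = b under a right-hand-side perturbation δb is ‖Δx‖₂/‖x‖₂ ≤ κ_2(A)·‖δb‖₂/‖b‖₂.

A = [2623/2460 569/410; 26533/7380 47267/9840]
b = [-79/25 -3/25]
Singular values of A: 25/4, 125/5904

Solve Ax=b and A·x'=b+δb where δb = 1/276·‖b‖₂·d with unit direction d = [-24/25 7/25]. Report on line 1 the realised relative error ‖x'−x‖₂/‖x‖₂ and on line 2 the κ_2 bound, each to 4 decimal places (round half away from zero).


0.0038
1.0696

σ_max = 25/4, σ_min = 125/5904
κ = σ_max/σ_min = (25/4)/(125/5904) = 295.2000
worst-case relative error ≤ 295.2000 × 1/276 = 1.0696
solve Ax = b  →  x = [-113.4528 84.8896]
‖b‖₂ = 3.1623 and ‖x‖₂ = 141.6961
re-solving with b+δb shifts x by Δx of norm 0.5412
dividing the unrounded norms, ‖Δx‖/‖x‖ = 0.0038
tightness: 0.0038 against a bound of 1.0696 (unrounded ratio ≈ 0.0036)


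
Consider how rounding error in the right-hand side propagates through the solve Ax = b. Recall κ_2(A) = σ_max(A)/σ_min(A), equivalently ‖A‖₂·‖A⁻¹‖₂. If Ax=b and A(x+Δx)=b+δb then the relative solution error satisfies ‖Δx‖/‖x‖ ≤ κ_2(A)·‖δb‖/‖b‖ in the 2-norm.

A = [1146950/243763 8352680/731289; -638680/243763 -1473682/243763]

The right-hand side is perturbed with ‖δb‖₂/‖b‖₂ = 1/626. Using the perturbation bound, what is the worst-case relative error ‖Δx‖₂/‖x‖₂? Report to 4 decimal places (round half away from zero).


AᵀA = [5963344100/205606921 42919515520/616820763; 42919515520/616820763 309041214244/1850462289]; tr = 2146220776/10949481, det = 24010000/10949481
char-poly roots: 196 and 122500/10949481
κ_2(A) = √(λ_max/λ_min) = √(196 / (122500/10949481)) = 132.3600
worst-case relative error ≤ 132.3600 × 1/626 = 0.2114

0.2114


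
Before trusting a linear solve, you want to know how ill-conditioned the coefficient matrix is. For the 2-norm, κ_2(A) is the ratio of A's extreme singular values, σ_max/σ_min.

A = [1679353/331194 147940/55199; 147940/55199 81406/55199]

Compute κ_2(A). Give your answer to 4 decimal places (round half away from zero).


M = AᵀA = [12484883281/379548324 554848970/31629027; 554848970/31629027 98661524/10543009]. tr(M)=55490305/1313316, det(M)=28561/328329
solving λ² − 55490305/1313316·λ + 28561/328329 = 0 gives λ = 169/4, 676/328329
κ = σ_max/σ_min = (13/2)/(26/573) = 143.2500

143.2500


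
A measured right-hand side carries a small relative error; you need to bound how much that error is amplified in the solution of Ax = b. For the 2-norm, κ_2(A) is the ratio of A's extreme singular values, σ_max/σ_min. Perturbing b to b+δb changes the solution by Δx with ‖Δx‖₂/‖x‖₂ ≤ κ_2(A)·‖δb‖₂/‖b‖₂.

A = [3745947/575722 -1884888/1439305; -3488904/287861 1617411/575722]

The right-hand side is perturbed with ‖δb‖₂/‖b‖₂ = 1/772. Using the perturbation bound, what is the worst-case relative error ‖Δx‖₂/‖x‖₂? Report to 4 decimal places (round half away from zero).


0.1070

M = AᵀA = [217030876857/1146905956 -61030534752/1433632445; -61030534752/1433632445 275472905409/28672648900]. tr(M)=1695789657/8528450, det(M)=395254161/68227600
solving λ² − 1695789657/8528450·λ + 395254161/68227600 = 0 gives λ = 19881/100, 19881/682276
κ_2(A) = √(λ_max/λ_min) = √((19881/100) / (19881/682276)) = 82.6000
bound on ‖Δx‖/‖x‖: κ·ε = 82.6000·1/772 = 0.1070


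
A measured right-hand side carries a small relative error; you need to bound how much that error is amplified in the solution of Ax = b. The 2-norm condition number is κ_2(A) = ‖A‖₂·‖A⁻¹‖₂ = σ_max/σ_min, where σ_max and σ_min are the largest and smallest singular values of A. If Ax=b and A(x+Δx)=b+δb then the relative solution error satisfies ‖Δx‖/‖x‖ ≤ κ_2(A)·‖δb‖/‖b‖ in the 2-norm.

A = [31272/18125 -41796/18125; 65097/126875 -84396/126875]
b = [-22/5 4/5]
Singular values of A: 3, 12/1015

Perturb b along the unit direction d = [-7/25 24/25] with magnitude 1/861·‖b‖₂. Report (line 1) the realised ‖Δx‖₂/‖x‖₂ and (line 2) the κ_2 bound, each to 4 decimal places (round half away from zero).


from the listed singular values, σ₁ = 3, σ_n = 12/1015
κ = σ_max/σ_min = 3/(12/1015) = 253.7500
perturbation bound = 253.7500·1/861 = 0.2947
solve Ax = b  →  x = [134.5333 102.5667]
‖b‖₂ = 4.4721 and ‖x‖₂ = 169.1719
re-solving with b+δb shifts x by Δx of norm 0.4393
relative error = 0.0026
so the bound overstates the realised error by a factor of ≈ 113.4840 (computed from the unrounded values)

0.0026
0.2947


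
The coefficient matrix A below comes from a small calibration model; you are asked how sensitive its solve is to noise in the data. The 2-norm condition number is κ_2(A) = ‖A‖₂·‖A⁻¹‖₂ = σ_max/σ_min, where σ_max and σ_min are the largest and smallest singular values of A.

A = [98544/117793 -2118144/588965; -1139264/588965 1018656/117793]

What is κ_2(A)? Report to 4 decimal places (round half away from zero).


AᵀA = [9116541184/2052543025 -1620412416/82101721; -1620412416/82101721 180047545344/2052543025]; tr = 112530688/1221025, det = 2359296/30525625
char-poly roots: 2304/25 and 1024/1221025
κ = σ_max/σ_min = (48/5)/(32/1105) = 331.5000

331.5000


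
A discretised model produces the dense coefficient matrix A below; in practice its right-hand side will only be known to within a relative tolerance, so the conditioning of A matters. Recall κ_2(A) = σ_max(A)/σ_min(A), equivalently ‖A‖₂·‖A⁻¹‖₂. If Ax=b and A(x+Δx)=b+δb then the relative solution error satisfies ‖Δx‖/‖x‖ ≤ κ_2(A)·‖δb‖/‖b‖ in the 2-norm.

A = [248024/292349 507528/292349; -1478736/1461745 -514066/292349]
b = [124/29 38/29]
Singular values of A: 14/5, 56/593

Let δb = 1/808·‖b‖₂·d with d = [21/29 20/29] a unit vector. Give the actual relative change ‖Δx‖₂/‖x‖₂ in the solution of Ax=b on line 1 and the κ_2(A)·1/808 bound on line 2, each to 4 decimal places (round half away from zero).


from the listed singular values, σ₁ = 14/5, σ_n = 56/593
κ_2(A) = (14/5) / (56/593) = 29.6500
worst-case relative error ≤ 29.6500 × 1/808 = 0.0367
solve Ax = b  →  x = [-37.0378 20.5630]
‖b‖ = 4.4721, ‖x‖ = 42.3632
re-solving with b+δb shifts x by Δx of norm 0.0586
relative error = 0.0014
so the bound overstates the realised error by a factor of ≈ 26.5235 (computed from the unrounded values)

0.0014
0.0367


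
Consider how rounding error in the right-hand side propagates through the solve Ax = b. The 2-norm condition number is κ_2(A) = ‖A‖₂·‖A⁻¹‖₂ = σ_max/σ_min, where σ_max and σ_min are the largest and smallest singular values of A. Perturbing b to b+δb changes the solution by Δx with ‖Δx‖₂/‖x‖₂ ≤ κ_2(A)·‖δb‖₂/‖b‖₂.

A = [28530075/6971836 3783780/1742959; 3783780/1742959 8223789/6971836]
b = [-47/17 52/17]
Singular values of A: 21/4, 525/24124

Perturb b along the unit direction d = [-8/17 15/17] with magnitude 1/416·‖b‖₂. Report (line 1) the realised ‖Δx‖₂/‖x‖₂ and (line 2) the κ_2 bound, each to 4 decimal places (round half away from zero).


0.0025
0.5799

largest singular value 21/4, smallest 525/24124
condition number: (21/4) ÷ (525/24124) = 241.2400
κ_2(A)·‖δb‖/‖b‖ = 0.5799
solve Ax = b  →  x = [-86.6631 162.0885]
‖b‖ = 4.1231, ‖x‖ = 183.8020
re-solving with b+δb shifts x by Δx of norm 0.4554
realised ‖Δx‖/‖x‖ = 0.0025
tightness: 0.0025 against a bound of 0.5799 (unrounded ratio ≈ 0.0043)


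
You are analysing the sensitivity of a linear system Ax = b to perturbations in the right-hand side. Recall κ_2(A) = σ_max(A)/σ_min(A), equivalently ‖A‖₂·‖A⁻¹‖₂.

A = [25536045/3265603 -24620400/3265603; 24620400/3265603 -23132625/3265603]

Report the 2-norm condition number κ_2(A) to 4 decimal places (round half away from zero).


AᵀA = [1496139941025/12680336449 -1424782548000/12680336449; -1424782548000/12680336449 1357054025625/12680336449]; tr = 3392620650/15077689, det = 31640625/15077689
char-poly roots: 225 and 140625/15077689
κ = σ_max/σ_min = 15/(375/3883) = 155.3200

155.3200


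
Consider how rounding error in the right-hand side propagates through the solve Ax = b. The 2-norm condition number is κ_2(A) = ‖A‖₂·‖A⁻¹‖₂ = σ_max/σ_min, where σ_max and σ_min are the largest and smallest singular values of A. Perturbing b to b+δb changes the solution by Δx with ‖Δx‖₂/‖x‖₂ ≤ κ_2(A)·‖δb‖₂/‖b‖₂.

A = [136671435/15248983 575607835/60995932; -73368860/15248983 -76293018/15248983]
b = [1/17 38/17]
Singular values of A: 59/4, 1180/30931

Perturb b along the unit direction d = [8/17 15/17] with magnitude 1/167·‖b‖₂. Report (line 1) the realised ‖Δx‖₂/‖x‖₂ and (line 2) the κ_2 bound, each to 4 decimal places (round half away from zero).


largest singular value 59/4, smallest 1180/30931
condition number: (59/4) ÷ (1180/30931) = 386.6375
worst-case relative error ≤ 386.6375 × 1/167 = 2.3152
solve Ax = b  →  x = [-38.0100 36.1064]
‖b‖ = 2.2361, ‖x‖ = 52.4255
with δb = [0.0063 0.0118], A·Δx = δb → ‖Δx‖ = 0.3510
realised ‖Δx‖/‖x‖ = 0.0067
tightness: 0.0067 against a bound of 2.3152 (unrounded ratio ≈ 0.0029)

0.0067
2.3152


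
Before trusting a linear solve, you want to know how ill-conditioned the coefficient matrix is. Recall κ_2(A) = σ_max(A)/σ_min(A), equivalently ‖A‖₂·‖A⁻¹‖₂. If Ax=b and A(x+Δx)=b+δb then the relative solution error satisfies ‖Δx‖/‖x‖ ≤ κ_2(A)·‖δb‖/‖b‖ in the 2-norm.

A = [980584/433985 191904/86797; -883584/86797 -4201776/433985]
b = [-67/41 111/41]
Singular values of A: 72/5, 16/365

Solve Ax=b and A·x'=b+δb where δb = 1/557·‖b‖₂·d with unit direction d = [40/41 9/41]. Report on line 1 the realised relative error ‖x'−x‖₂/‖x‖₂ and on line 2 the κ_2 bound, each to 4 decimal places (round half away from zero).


σ_max = 72/5, σ_min = 16/365
κ_2(A) = (72/5) / (16/365) = 328.5000
worst-case relative error ≤ 328.5000 × 1/557 = 0.5898
solve Ax = b  →  x = [15.5819 -16.6631]
2-norm of b is 3.1623; of x, 22.8135
re-solving with b+δb shifts x by Δx of norm 0.1295
realised ‖Δx‖/‖x‖ = 0.0057
so the bound overstates the realised error by a factor of ≈ 103.8852 (computed from the unrounded values)

0.0057
0.5898


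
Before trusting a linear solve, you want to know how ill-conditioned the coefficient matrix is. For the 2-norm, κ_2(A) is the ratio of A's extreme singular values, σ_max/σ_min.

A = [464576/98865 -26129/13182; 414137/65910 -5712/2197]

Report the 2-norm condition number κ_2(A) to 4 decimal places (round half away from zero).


AᵀA = [96276341281/1563886116 -3342886120/130323843; -3342886120/130323843 1857294625/173765124]; tr = 334295837/4626882, det = 2088025/37015056
solving λ² − 334295837/4626882·λ + 2088025/37015056 = 0 gives λ = 289/4, 7225/9253764
κ_2(A) = √(λ_max/λ_min) = √((289/4) / (7225/9253764)) = 304.2000

304.2000


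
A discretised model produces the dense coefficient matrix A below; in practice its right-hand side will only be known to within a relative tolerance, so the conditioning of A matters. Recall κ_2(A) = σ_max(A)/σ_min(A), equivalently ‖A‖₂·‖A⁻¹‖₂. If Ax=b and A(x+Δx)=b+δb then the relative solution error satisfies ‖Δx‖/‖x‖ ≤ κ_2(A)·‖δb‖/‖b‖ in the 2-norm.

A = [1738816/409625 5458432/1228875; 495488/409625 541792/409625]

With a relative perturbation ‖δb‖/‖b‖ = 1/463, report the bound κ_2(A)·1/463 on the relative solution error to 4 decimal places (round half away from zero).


0.3661

form AᵀA = [5230383104/268468225 3294900224/161080935; 3294900224/161080935 51898123264/2416214025] with trace 4707328/114921 and determinant 4194304/71825625
λ_max, λ_min = (4707328/114921 ± √13847407507800064/8254272650625)/2 = 1024/25, 4096/2873025
σ_max=√(1024/25)=(32/5), σ_min=√(4096/2873025)=(64/1695) → κ = 169.5000
worst-case relative error ≤ 169.5000 × 1/463 = 0.3661


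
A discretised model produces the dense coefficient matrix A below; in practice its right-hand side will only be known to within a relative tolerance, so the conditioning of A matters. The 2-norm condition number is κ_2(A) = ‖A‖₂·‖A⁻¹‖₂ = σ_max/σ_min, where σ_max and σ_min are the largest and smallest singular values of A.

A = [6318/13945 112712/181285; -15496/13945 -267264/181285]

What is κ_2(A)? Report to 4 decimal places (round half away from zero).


174.3125

M = AᵀA = [56008628/38892605 74671344/38892605; 74671344/38892605 99566912/38892605]. tr(M)=31115108/7778521, det(M)=4096/7778521
solving λ² − 31115108/7778521·λ + 4096/7778521 = 0 gives λ = 4, 1024/7778521
κ_2(A) = √(λ_max/λ_min) = √(4 / (1024/7778521)) = 174.3125


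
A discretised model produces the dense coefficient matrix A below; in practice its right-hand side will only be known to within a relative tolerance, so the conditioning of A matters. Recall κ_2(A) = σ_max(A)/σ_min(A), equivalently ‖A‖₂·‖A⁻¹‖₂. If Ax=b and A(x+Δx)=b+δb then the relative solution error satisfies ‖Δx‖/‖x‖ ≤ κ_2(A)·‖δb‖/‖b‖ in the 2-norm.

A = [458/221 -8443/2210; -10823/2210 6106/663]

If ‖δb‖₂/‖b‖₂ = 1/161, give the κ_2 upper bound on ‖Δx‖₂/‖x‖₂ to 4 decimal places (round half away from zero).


2.1056

M = AᵀA = [48073/1700 -2704/51; -2704/51 1521017/15300]. tr(M)=57461/450, det(M)=12769/90000
solving λ² − 57461/450·λ + 12769/90000 = 0 gives λ = 12769/100, 1/900
so κ_2 = √((12769/100) / (1/900)) = 339.0000
bound on ‖Δx‖/‖x‖: κ·ε = 339.0000·1/161 = 2.1056


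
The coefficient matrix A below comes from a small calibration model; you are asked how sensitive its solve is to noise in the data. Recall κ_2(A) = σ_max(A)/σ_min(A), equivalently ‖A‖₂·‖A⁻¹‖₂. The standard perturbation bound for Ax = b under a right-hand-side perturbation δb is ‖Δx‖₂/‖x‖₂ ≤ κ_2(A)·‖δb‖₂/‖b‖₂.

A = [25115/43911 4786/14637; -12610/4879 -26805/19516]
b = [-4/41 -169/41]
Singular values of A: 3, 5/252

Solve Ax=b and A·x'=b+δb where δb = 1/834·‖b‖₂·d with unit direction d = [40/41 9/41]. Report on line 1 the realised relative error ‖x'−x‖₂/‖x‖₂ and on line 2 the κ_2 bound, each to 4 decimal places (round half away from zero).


0.0049
0.1813

largest singular value 3, smallest 5/252
κ = σ_max/σ_min = 3/(5/252) = 151.2000
perturbation bound = 151.2000·1/834 = 0.1813
solve Ax = b  →  x = [24.8941 -43.8431]
2-norm of b is 4.1231; of x, 50.4176
δb = ε·‖b‖·d = [0.0048 0.0011]; solving A·Δx = δb gives ‖Δx‖ = 0.2492
realised ‖Δx‖/‖x‖ = 0.0049
realised/bound (from unrounded values) ≈ 0.0273


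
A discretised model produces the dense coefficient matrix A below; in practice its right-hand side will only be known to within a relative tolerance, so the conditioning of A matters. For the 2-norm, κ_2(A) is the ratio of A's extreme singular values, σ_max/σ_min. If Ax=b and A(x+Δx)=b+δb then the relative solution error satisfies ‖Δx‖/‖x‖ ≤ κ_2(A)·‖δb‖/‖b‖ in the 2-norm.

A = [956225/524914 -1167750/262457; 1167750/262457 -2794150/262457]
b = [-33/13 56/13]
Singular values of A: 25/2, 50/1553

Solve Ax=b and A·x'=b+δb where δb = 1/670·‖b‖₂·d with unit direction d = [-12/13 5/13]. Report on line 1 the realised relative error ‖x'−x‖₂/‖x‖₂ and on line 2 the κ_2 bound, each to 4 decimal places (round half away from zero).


0.0019
0.5795

from the listed singular values, σ₁ = 25/2, σ_n = 50/1553
condition number: (25/2) ÷ (50/1553) = 388.2500
worst-case relative error ≤ 388.2500 × 1/670 = 0.5795
solve Ax = b  →  x = [114.7754 47.5631]
2-norm of b is 5.0000; of x, 124.2402
δb = ε·‖b‖·d = [-0.0069 0.0029]; solving A·Δx = δb gives ‖Δx‖ = 0.2318
relative error = 0.0019
tightness: 0.0019 against a bound of 0.5795 (unrounded ratio ≈ 0.0032)


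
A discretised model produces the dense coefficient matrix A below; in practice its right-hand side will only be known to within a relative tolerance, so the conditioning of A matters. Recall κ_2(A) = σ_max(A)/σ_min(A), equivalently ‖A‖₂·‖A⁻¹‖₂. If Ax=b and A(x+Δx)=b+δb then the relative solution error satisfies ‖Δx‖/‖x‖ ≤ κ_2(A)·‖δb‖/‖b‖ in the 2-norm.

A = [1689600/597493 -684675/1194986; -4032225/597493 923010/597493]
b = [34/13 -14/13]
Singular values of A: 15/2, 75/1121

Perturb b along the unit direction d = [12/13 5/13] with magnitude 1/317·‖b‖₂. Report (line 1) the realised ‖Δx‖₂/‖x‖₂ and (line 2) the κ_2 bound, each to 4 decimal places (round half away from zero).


from the listed singular values, σ₁ = 15/2, σ_n = 75/1121
κ_2(A) = (15/2) / (75/1121) = 112.1000
κ_2(A)·‖δb‖/‖b‖ = 0.3536
solve Ax = b  →  x = [6.8221 29.1057]
2-norm of b is 2.8284; of x, 29.8945
re-solving with b+δb shifts x by Δx of norm 0.1334
realised ‖Δx‖/‖x‖ = 0.0045
so the bound overstates the realised error by a factor of ≈ 79.2698 (computed from the unrounded values)

0.0045
0.3536


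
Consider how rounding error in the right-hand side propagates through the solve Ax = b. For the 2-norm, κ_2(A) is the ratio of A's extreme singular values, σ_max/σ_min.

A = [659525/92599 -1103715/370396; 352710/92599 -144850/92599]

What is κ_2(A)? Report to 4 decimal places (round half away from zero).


AᵀA = [148889425/2282293 -248146875/9129172; -248146875/9129172 413598925/36516688]; tr = 215063825/2808976, det = 30625/702244
char-poly roots: 1225/16 and 100/175561
so κ_2 = √((1225/16) / (100/175561)) = 366.6250

366.6250


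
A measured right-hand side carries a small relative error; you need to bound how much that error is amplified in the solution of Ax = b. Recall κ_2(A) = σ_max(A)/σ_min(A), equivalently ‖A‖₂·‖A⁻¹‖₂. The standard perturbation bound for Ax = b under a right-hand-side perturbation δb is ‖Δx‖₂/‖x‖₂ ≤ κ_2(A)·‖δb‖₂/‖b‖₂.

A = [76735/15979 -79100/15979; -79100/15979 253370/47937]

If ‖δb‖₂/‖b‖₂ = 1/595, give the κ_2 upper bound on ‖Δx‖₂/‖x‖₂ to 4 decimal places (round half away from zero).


AᵀA = [14441225/303601 -45482500/910803; -45482500/910803 143290900/2732409]; tr = 324925/3249, det = 2500/3249
λ_max, λ_min = (324925/3249 ± √105543765625/10556001)/2 = 100, 25/3249
so κ_2 = √(100 / (25/3249)) = 114.0000
bound on ‖Δx‖/‖x‖: κ·ε = 114.0000·1/595 = 0.1916

0.1916


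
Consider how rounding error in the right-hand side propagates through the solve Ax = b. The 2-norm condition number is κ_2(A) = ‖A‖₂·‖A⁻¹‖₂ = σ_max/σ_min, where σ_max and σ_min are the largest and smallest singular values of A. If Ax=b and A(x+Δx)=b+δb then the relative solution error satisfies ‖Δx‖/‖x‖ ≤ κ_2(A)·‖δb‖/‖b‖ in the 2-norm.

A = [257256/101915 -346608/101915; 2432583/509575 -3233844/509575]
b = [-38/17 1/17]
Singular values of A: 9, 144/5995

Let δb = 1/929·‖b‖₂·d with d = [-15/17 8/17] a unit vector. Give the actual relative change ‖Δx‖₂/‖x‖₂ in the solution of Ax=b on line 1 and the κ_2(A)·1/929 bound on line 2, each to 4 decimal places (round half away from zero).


0.0012
0.4033

largest singular value 9, smallest 144/5995
κ_2(A) = 9 / (144/5995) = 374.6875
κ_2(A)·‖δb‖/‖b‖ = 0.4033
solve Ax = b  →  x = [66.5444 50.0472]
‖b‖ = 2.2361, ‖x‖ = 83.2640
with δb = [-0.0021 0.0011], A·Δx = δb → ‖Δx‖ = 0.1002
relative error = 0.0012
realised/bound (from unrounded values) ≈ 0.0030


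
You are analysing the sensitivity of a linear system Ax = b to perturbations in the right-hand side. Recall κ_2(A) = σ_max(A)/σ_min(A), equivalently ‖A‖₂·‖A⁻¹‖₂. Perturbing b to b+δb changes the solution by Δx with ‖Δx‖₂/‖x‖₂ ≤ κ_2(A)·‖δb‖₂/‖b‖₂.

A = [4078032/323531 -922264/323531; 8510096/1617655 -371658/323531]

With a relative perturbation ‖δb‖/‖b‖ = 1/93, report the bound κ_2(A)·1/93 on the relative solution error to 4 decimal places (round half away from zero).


AᵀA = [2888641176064/15484069225 -129987904032/3096813845; -129987904032/3096813845 5850299140/619362769]; tr = 1805412644/9211225, det = 2458624/9211225
eigenvalues of AᵀA: λ = (tr ± √(tr²−4·det))/2 = 196, 12544/9211225
σ_max=√196=14, σ_min=√(12544/9211225)=(112/3035) → κ = 379.3750
κ_2(A)·‖δb‖/‖b‖ = 4.0793

4.0793


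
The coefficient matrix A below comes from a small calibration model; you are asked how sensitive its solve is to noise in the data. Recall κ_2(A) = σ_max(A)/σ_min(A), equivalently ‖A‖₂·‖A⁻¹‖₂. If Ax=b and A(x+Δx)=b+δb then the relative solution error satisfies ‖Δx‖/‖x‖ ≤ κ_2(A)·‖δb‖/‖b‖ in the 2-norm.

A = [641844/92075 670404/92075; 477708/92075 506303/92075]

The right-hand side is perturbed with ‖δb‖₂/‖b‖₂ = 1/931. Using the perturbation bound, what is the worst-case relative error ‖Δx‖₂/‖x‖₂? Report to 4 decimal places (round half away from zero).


0.3069

M = AᵀA = [25606746144/339112225 5377278228/67822445; 5377278228/67822445 28231370041/339112225]. tr(M)=12803357/80645, det(M)=3111696/10080625
eigenvalues of AᵀA: λ = (tr ± √(tr²−4·det))/2 = 3969/25, 784/403225
σ_max=√(3969/25)=(63/5), σ_min=√(784/403225)=(28/635) → κ = 285.7500
κ_2(A)·‖δb‖/‖b‖ = 0.3069


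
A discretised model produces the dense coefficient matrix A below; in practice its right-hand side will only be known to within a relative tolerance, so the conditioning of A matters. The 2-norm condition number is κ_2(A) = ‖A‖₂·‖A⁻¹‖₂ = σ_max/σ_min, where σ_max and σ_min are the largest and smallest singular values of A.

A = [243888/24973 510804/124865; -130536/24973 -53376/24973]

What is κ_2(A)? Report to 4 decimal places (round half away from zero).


form AᵀA = [264778560/2157961 551613888/10789805; 551613888/10789805 1149292944/53949025] with trace 45968976/319225 and determinant 82944/319225
λ_max, λ_min = (45968976/319225 ± √2113040843294976/101904600625)/2 = 144, 576/319225
so κ_2 = √(144 / (576/319225)) = 282.5000

282.5000


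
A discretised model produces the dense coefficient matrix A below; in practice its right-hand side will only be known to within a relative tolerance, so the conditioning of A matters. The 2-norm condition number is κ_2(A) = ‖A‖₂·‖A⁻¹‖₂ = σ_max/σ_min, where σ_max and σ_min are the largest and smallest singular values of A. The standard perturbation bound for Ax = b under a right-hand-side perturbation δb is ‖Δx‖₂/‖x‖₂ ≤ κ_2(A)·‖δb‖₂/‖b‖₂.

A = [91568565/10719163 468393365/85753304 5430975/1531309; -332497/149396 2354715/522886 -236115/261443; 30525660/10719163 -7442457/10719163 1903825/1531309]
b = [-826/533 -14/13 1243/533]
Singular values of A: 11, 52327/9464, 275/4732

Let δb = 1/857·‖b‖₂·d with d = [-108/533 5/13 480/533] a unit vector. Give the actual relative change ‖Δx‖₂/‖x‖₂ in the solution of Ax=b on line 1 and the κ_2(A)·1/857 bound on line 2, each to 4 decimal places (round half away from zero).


0.0018
0.2209

from the listed singular values, σ₁ = 11, σ_n = 275/4732
condition number: 11 ÷ (275/4732) = 189.2800
κ_2(A)·‖δb‖/‖b‖ = 0.2209
solve Ax = b  →  x = [-13.1533 -0.3620 31.8019]
‖b‖ = 3.0000, ‖x‖ = 34.4166
re-solving with b+δb shifts x by Δx of norm 0.0602
relative error = 0.0018
realised/bound (from unrounded values) ≈ 0.0079


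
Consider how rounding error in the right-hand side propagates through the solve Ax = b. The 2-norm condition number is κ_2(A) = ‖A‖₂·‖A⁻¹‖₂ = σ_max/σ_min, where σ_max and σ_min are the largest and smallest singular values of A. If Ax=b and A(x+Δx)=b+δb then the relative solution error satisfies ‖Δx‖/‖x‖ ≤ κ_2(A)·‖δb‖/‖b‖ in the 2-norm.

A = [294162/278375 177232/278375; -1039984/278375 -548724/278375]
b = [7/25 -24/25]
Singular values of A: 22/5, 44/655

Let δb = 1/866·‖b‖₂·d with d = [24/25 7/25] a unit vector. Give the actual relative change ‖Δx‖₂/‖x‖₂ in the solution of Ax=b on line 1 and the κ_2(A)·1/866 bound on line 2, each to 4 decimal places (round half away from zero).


σ_max = 22/5, σ_min = 44/655
condition number: (22/5) ÷ (44/655) = 65.5000
perturbation bound = 65.5000·1/866 = 0.0756
solve Ax = b  →  x = [0.2005 0.1070]
‖b‖₂ = 1.0000 and ‖x‖₂ = 0.2273
δb = ε·‖b‖·d = [0.0011 0.0003]; solving A·Δx = δb gives ‖Δx‖ = 0.0172
relative error = 0.0756
tightness: 0.0756 against a bound of 0.0756; the bound is attained (ratio 1)

0.0756
0.0756


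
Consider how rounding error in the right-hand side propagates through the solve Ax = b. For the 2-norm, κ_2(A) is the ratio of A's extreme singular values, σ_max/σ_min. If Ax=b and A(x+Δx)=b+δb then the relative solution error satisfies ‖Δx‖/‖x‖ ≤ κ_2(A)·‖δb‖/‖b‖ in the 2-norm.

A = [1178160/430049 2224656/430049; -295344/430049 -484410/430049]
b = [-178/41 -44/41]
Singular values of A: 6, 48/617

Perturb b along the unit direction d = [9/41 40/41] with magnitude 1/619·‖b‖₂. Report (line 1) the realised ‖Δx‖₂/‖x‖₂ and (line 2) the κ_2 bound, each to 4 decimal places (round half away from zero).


largest singular value 6, smallest 48/617
κ = σ_max/σ_min = 6/(48/617) = 77.1250
bound on ‖Δx‖/‖x‖: κ·ε = 77.1250·1/619 = 0.1246
solve Ax = b  →  x = [22.3701 -12.6863]
2-norm of b is 4.4721; of x, 25.7170
Δx = A⁻¹·δb where δb = 1/619·4.4721·d; ‖Δx‖ = 0.0929
realised ‖Δx‖/‖x‖ = 0.0036
tightness: 0.0036 against a bound of 0.1246 (unrounded ratio ≈ 0.0290)

0.0036
0.1246
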